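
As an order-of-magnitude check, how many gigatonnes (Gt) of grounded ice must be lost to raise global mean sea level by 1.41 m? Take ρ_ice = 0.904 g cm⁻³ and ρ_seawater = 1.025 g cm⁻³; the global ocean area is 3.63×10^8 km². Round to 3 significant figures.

≈ 5.25×10^5 Gt

Required water volume = Δh × A = 1.41 m × 3.63×10^14 m² = 5.118×10^14 m³.
ρ_w = 1.025 g cm⁻³ = 1025 kg m⁻³, so the mass of water = 5.118×10^14 m³ × 1025 kg m⁻³ = 5.246×10^17 kg = 5.25×10^5 Gt (and the same mass of ice, by conservation).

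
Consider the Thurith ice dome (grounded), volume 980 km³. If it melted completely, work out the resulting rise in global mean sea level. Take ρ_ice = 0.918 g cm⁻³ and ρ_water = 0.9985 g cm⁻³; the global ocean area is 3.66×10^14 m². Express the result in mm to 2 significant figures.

≈ 2.5 mm

Thurith: 980 km³ × (918/998.5) = 901.0 km³ of water.
Spread over 3.66×10^14 m² of ocean, Δh = 9.010×10^11 / 3.66×10^14 = 2.46×10^-3 m = 2.5 mm.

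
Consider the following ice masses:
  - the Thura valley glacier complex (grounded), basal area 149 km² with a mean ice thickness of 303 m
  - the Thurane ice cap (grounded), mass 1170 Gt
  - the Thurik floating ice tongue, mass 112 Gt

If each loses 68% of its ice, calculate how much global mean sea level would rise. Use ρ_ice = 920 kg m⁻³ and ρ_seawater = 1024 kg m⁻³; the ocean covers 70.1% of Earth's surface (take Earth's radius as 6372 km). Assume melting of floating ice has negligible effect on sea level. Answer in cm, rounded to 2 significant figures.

≈ 0.22 cm

Thura: ice volume = 149 km² × 303 m = 45.15 km³; 0.68 × 45.15 × (920/1024) = 27.58 km³ of water.
Thurane: 0.68 × 1170 Gt = 7.956×10^14 kg; dividing by ρ_w = 1024 kg m⁻³ gives 7.770×10^11 m³ of water.
The Thurik floating ice tongue is floating and already displaces its own weight of water, so its melt adds essentially nothing to sea level.
Total added water ≈ 8.045×10^11 m³ over 3.58×10^14 m² → Δh = 2.25×10^-3 m = 0.22 cm.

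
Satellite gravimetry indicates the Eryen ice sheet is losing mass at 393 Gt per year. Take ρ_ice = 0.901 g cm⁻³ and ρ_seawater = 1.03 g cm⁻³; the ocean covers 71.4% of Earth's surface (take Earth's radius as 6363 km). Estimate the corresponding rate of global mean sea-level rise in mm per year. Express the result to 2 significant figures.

ρ_w = 1.03 g cm⁻³ = 1030 kg m⁻³. Annual water volume added = 393 Gt / ρ_w = 3.930×10^14 kg / 1030 kg m⁻³ = 3.816×10^11 m³.
Δh per year = 3.816×10^11 / 3.63×10^14 = 1.05×10^-3 m = 1.1 mm.

≈ 1.1 mm/yr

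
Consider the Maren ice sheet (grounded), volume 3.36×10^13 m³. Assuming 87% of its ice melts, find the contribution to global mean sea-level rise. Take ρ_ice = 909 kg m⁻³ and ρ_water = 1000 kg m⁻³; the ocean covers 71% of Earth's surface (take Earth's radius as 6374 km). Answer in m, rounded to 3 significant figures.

Maren: 0.87 × 3.36×10^13 m³ × (909/1000) = 2.657×10^13 m³ of water.
Spread over 3.62×10^14 m² of ocean, Δh = 2.657×10^13 / 3.62×10^14 = 0.0733 m.

≈ 0.0733 m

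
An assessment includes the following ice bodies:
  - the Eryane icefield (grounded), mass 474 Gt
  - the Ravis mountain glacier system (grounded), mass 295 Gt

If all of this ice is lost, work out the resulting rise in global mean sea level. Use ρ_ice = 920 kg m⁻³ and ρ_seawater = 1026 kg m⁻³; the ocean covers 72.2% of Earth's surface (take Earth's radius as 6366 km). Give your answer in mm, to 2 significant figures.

Eryane: 474 Gt = 4.740×10^14 kg; dividing by ρ_w = 1026 kg m⁻³ gives 4.620×10^11 m³ of water.
Ravis: 295 Gt = 2.950×10^14 kg; dividing by ρ_w = 1026 kg m⁻³ gives 2.875×10^11 m³ of water.
Total added water ≈ 7.495×10^11 m³ over 3.68×10^14 m² → Δh = 2.04×10^-3 m = 2.0 mm.

≈ 2.0 mm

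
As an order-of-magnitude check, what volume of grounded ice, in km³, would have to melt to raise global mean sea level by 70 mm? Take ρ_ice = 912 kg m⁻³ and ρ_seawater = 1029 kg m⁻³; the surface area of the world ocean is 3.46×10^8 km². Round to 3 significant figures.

≈ 2.73×10^4 km³

Required water volume = Δh × A = 0.07 m × 3.46×10^14 m² = 2.422×10^13 m³ = 2.422×10^4 km³.
Ice volume = water volume × ρ_w/ρ_ice = 2.422×10^4 × 1029/912 = 2.73×10^4 km³.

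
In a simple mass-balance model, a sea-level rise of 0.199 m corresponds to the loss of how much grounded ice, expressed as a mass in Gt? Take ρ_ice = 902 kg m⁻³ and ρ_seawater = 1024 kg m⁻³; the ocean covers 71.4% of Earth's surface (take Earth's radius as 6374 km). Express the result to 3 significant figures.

≈ 7.43×10^4 Gt

Required water volume = Δh × A = 0.199 m × 3.65×10^14 m² = 7.254×10^13 m³.
ρ_w = 1024 kg m⁻³, so the mass of water = 7.254×10^13 m³ × 1024 kg m⁻³ = 7.428×10^16 kg = 7.43×10^4 Gt (and the same mass of ice, by conservation).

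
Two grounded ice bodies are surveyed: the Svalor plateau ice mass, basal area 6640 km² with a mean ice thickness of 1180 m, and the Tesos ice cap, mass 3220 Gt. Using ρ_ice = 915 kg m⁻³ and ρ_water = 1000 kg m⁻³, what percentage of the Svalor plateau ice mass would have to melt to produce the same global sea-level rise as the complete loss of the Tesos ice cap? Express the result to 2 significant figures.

≈ 45 %

Equal sea-level rise means equal mass of meltwater, i.e. equal mass of ice lost.
Ice mass of Tesos: 3.220×10^15 kg; ice mass of Svalor: 7.169×10^15 kg.
Fraction required = 3.220×10^15 / 7.169×10^15 = 0.449 → 45 %.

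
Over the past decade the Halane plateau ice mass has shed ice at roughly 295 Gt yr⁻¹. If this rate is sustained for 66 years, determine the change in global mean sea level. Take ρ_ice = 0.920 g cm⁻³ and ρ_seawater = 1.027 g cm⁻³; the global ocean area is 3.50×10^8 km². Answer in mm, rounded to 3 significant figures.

Total mass lost = 295 Gt/yr × 66 yr = 1.947×10^4 Gt = 1.947×10^16 kg.
ρ_w = 1.027 g cm⁻³ = 1027 kg m⁻³, so water volume = 1.947×10^16 / 1027 = 1.896×10^13 m³.
Δh = 1.896×10^13 / 3.50×10^14 = 0.0542 m = 54.2 mm.

≈ 54.2 mm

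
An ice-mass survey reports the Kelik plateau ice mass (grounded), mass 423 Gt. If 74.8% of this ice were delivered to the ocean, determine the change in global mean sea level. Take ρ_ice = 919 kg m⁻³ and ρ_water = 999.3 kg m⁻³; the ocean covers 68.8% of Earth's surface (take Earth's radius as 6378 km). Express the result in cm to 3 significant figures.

≈ 0.0900 cm

Kelik: 0.748 × 423 Gt = 3.164×10^14 kg; dividing by ρ_w = 999.3 kg m⁻³ gives 3.166×10^11 m³ of water.
Spread over 3.52×10^14 m² of ocean, Δh = 3.166×10^11 / 3.52×10^14 = 9.00×10^-4 m = 0.0900 cm.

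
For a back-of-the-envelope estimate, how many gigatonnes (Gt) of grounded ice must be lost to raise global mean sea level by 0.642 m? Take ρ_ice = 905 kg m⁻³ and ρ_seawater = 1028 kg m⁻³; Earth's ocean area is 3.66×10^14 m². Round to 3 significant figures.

Required water volume = Δh × A = 0.642 m × 3.66×10^14 m² = 2.350×10^14 m³.
ρ_w = 1028 kg m⁻³, so the mass of water = 2.350×10^14 m³ × 1028 kg m⁻³ = 2.416×10^17 kg = 2.42×10^5 Gt (and the same mass of ice, by conservation).

≈ 2.42×10^5 Gt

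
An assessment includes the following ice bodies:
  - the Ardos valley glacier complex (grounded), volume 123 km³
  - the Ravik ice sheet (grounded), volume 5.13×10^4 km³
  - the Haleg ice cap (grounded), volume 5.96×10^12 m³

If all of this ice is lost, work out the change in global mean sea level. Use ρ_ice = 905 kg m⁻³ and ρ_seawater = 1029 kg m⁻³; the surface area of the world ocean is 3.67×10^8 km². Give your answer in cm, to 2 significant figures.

Ardos: 123 km³ × (905/1029) = 108.2 km³ of water.
Ravik: 5.13×10^4 km³ × (905/1029) = 4.512×10^4 km³ of water.
Haleg: 5.96×10^12 m³ × (905/1029) = 5.242×10^12 m³ of water.
Total added water ≈ 5.047×10^13 m³ over 3.67×10^14 m² → Δh = 0.138 m = 14 cm.

≈ 14 cm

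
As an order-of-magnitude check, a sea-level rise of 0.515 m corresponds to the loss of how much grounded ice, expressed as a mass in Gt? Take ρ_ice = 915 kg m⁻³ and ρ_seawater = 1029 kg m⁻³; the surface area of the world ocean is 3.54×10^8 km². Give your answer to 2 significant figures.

Required water volume = Δh × A = 0.515 m × 3.54×10^14 m² = 1.823×10^14 m³.
ρ_w = 1029 kg m⁻³, so the mass of water = 1.823×10^14 m³ × 1029 kg m⁻³ = 1.876×10^17 kg = 1.9×10^5 Gt (and the same mass of ice, by conservation).

≈ 1.9×10^5 Gt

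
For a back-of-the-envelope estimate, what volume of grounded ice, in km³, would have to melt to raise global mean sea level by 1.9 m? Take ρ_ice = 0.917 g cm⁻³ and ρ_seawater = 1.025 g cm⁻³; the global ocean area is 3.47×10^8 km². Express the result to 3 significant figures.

≈ 7.37×10^5 km³

Required water volume = Δh × A = 1.9 m × 3.47×10^14 m² = 6.593×10^14 m³ = 6.593×10^5 km³.
Ice volume = water volume × ρ_w/ρ_ice = 6.593×10^5 × 1025/917 = 7.37×10^5 km³.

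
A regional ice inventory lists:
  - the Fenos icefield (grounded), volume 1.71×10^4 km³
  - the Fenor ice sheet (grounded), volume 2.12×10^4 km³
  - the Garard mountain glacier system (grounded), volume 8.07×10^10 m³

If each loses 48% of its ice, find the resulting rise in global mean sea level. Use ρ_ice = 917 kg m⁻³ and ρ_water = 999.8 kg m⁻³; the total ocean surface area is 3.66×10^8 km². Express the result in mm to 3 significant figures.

Fenos: 0.48 × 1.71×10^4 km³ × (917/999.8) = 7528 km³ of water.
Fenor: 0.48 × 2.12×10^4 km³ × (917/999.8) = 9333 km³ of water.
Garard: 0.48 × 8.07×10^10 m³ × (917/999.8) = 3.553×10^10 m³ of water.
Total added water ≈ 1.690×10^13 m³ over 3.66×10^14 m² → Δh = 0.0462 m = 46.2 mm.

≈ 46.2 mm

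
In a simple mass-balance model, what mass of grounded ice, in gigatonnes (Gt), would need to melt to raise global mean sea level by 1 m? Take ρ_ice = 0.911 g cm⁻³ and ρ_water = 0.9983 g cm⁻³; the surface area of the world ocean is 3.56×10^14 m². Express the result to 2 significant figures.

Required water volume = Δh × A = 1 m × 3.56×10^14 m² = 3.560×10^14 m³.
ρ_w = 0.9983 g cm⁻³ = 998.3 kg m⁻³, so the mass of water = 3.560×10^14 m³ × 998.3 kg m⁻³ = 3.554×10^17 kg = 3.6×10^5 Gt (and the same mass of ice, by conservation).

≈ 3.6×10^5 Gt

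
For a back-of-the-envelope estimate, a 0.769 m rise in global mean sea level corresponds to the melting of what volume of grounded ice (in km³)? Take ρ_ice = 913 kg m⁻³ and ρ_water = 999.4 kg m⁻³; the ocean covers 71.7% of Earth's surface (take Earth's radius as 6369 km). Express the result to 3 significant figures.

≈ 3.08×10^5 km³

Required water volume = Δh × A = 0.769 m × 3.65×10^14 m² = 2.811×10^14 m³ = 2.811×10^5 km³.
Ice volume = water volume × ρ_w/ρ_ice = 2.811×10^5 × 999.4/913 = 3.08×10^5 km³.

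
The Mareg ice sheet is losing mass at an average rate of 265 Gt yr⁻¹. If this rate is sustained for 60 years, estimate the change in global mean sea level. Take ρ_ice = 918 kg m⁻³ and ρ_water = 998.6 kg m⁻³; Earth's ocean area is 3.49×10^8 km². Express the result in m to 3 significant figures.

Total mass lost = 265 Gt/yr × 60 yr = 1.590×10^4 Gt = 1.590×10^16 kg.
ρ_w = 998.6 kg m⁻³, so water volume = 1.590×10^16 / 998.6 = 1.592×10^13 m³.
Δh = 1.592×10^13 / 3.49×10^14 = 0.0456 m.

≈ 0.0456 m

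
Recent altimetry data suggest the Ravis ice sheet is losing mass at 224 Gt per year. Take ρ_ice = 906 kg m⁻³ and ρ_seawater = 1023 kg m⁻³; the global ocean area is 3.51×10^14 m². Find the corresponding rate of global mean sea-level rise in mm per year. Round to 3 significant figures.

≈ 0.624 mm/yr

ρ_w = 1023 kg m⁻³. Annual water volume added = 224 Gt / ρ_w = 2.240×10^14 kg / 1023 kg m⁻³ = 2.190×10^11 m³.
Δh per year = 2.190×10^11 / 3.51×10^14 = 6.24×10^-4 m = 0.624 mm.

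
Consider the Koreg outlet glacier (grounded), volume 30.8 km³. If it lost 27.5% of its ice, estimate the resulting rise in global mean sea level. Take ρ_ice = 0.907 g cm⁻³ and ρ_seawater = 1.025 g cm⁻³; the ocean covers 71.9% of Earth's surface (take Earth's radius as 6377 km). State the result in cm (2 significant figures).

≈ 2.0×10^-3 cm

Koreg: 0.275 × 30.8 km³ × (907/1025) = 7.495 km³ of water.
Spread over 3.67×10^14 m² of ocean, Δh = 7.495×10^9 / 3.67×10^14 = 2.04×10^-5 m = 2.0×10^-3 cm.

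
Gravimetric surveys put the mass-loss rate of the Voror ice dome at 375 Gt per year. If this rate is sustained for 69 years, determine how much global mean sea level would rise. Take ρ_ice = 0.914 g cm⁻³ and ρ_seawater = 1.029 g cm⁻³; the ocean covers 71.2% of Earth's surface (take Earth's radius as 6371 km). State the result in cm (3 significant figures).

Total mass lost = 375 Gt/yr × 69 yr = 2.588×10^4 Gt = 2.588×10^16 kg.
ρ_w = 1.029 g cm⁻³ = 1029 kg m⁻³, so water volume = 2.588×10^16 / 1029 = 2.515×10^13 m³.
Δh = 2.515×10^13 / 3.63×10^14 = 0.0692 m = 6.92 cm.

≈ 6.92 cm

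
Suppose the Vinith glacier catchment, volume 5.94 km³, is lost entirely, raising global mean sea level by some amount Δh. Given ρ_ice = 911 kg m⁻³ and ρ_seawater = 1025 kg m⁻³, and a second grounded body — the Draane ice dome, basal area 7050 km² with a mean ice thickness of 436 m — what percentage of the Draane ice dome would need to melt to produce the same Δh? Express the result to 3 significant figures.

Equal sea-level rise means equal mass of meltwater, i.e. equal mass of ice lost.
Ice mass of Vinith: 5.411×10^12 kg; ice mass of Draane: 2.800×10^15 kg.
Fraction required = 5.411×10^12 / 2.800×10^15 = 1.93×10^-3 → 0.193 %.

≈ 0.193 %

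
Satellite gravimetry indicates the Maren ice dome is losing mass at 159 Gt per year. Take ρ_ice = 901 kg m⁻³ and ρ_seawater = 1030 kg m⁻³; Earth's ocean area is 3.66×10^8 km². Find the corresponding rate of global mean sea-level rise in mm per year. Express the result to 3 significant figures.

ρ_w = 1030 kg m⁻³. Annual water volume added = 159 Gt / ρ_w = 1.590×10^14 kg / 1030 kg m⁻³ = 1.544×10^11 m³.
Δh per year = 1.544×10^11 / 3.66×10^14 = 4.22×10^-4 m = 0.422 mm.

≈ 0.422 mm/yr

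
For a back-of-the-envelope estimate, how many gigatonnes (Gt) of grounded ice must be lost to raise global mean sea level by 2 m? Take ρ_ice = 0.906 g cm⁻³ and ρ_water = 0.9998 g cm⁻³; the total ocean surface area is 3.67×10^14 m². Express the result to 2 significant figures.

≈ 7.3×10^5 Gt

Required water volume = Δh × A = 2 m × 3.67×10^14 m² = 7.340×10^14 m³.
ρ_w = 0.9998 g cm⁻³ = 999.8 kg m⁻³, so the mass of water = 7.340×10^14 m³ × 999.8 kg m⁻³ = 7.339×10^17 kg = 7.3×10^5 Gt (and the same mass of ice, by conservation).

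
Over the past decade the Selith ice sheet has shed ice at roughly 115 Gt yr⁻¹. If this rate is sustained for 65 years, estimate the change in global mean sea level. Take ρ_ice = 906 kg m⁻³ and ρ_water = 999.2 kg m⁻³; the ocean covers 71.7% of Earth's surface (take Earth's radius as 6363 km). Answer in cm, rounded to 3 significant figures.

≈ 2.05 cm

Total mass lost = 115 Gt/yr × 65 yr = 7475 Gt = 7.475×10^15 kg.
ρ_w = 999.2 kg m⁻³, so water volume = 7.475×10^15 / 999.2 = 7.481×10^12 m³.
Δh = 7.481×10^12 / 3.65×10^14 = 0.0205 m = 2.05 cm.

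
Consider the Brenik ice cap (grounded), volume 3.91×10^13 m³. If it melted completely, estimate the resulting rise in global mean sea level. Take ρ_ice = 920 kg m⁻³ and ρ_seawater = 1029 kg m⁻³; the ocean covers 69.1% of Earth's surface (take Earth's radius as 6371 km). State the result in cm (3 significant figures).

≈ 9.92 cm

Brenik: 3.91×10^13 m³ × (920/1029) = 3.496×10^13 m³ of water.
Spread over 3.52×10^14 m² of ocean, Δh = 3.496×10^13 / 3.52×10^14 = 0.0992 m = 9.92 cm.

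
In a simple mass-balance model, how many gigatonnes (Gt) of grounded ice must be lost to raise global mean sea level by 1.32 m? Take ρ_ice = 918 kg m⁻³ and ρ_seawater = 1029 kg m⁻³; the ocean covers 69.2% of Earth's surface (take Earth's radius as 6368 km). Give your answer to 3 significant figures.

Required water volume = Δh × A = 1.32 m × 3.53×10^14 m² = 4.655×10^14 m³.
ρ_w = 1029 kg m⁻³, so the mass of water = 4.655×10^14 m³ × 1029 kg m⁻³ = 4.790×10^17 kg = 4.79×10^5 Gt (and the same mass of ice, by conservation).

≈ 4.79×10^5 Gt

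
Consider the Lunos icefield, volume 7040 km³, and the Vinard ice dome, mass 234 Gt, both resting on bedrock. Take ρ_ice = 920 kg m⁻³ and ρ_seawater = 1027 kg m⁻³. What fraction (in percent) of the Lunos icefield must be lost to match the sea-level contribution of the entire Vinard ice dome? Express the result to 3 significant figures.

≈ 3.61 %

Equal sea-level rise means equal mass of meltwater, i.e. equal mass of ice lost.
Ice mass of Vinard: 2.340×10^14 kg; ice mass of Lunos: 6.477×10^15 kg.
Fraction required = 2.340×10^14 / 6.477×10^15 = 0.0361 → 3.61 %.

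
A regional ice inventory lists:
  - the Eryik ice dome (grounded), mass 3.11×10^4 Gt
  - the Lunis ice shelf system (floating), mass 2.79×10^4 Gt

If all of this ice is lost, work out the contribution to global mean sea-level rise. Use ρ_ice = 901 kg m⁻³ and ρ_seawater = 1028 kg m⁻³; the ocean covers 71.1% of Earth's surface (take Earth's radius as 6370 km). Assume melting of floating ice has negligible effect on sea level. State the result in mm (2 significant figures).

Eryik: 3.11×10^4 Gt = 3.110×10^16 kg; dividing by ρ_w = 1028 kg m⁻³ gives 3.025×10^13 m³ of water.
The Lunis ice shelf system is floating and already displaces its own weight of water, so its melt adds essentially nothing to sea level.
Total added water ≈ 3.025×10^13 m³ over 3.63×10^14 m² → Δh = 0.0834 m = 83 mm.

≈ 83 mm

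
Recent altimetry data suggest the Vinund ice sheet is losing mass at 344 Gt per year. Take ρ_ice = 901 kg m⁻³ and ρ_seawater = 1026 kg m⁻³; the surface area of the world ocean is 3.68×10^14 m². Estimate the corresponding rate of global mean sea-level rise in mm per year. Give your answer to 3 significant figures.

ρ_w = 1026 kg m⁻³. Annual water volume added = 344 Gt / ρ_w = 3.440×10^14 kg / 1026 kg m⁻³ = 3.353×10^11 m³.
Δh per year = 3.353×10^11 / 3.68×10^14 = 9.11×10^-4 m = 0.911 mm.

≈ 0.911 mm/yr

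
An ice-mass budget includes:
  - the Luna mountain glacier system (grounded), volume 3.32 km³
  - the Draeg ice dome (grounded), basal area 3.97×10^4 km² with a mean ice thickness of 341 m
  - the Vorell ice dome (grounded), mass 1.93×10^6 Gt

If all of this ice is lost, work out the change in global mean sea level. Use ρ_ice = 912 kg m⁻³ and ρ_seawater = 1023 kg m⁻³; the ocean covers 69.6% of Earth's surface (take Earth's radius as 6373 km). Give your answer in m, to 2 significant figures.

Luna: 3.32 km³ × (912/1023) = 2.960 km³ of water.
Draeg: ice volume = 3.97×10^4 km² × 341 m = 1.354×10^4 km³; 1.354×10^4 × (912/1023) = 1.207×10^4 km³ of water.
Vorell: 1.93×10^6 Gt = 1.930×10^18 kg; dividing by ρ_w = 1023 kg m⁻³ gives 1.887×10^15 m³ of water.
Total added water ≈ 1.899×10^15 m³ over 3.55×10^14 m² → Δh = 5.34 m.

≈ 5.3 m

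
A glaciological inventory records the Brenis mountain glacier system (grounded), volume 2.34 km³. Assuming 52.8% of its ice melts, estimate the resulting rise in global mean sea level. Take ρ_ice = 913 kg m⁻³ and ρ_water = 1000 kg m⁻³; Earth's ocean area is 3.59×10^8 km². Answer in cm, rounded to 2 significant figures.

≈ 3.1×10^-4 cm

Brenis: 0.528 × 2.34 km³ × (913/1000) = 1.128 km³ of water.
Spread over 3.59×10^14 m² of ocean, Δh = 1.128×10^9 / 3.59×10^14 = 3.14×10^-6 m = 3.1×10^-4 cm.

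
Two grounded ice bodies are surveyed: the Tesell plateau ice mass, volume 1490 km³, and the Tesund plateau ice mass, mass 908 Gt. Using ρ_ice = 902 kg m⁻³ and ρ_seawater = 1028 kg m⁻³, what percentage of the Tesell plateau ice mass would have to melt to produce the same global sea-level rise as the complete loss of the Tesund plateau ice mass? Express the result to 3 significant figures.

Equal sea-level rise means equal mass of meltwater, i.e. equal mass of ice lost.
Ice mass of Tesund: 9.080×10^14 kg; ice mass of Tesell: 1.344×10^15 kg.
Fraction required = 9.080×10^14 / 1.344×10^15 = 0.676 → 67.6 %.

≈ 67.6 %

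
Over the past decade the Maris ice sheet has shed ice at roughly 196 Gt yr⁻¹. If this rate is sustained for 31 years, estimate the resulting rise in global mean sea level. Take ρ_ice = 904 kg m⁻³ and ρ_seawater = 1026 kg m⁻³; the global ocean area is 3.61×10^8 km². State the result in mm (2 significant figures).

≈ 16 mm

Total mass lost = 196 Gt/yr × 31 yr = 6076 Gt = 6.076×10^15 kg.
ρ_w = 1026 kg m⁻³, so water volume = 6.076×10^15 / 1026 = 5.922×10^12 m³.
Δh = 5.922×10^12 / 3.61×10^14 = 0.0164 m = 16 mm.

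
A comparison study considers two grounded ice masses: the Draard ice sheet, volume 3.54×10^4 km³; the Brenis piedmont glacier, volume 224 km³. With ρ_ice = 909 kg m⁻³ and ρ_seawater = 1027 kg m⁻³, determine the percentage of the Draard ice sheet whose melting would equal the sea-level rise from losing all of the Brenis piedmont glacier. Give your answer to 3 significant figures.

≈ 0.633 %

Equal sea-level rise means equal mass of meltwater, i.e. equal mass of ice lost.
Ice mass of Brenis: 2.036×10^14 kg; ice mass of Draard: 3.218×10^16 kg.
Fraction required = 2.036×10^14 / 3.218×10^16 = 6.33×10^-3 → 0.633 %.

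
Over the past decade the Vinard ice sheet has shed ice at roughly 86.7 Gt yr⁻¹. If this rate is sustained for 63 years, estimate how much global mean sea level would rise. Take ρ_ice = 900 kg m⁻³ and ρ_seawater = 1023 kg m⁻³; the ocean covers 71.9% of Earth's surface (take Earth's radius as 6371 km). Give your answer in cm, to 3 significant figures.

Total mass lost = 86.7 Gt/yr × 63 yr = 5462 Gt = 5.462×10^15 kg.
ρ_w = 1023 kg m⁻³, so water volume = 5.462×10^15 / 1023 = 5.339×10^12 m³.
Δh = 5.339×10^12 / 3.67×10^14 = 0.0146 m = 1.46 cm.

≈ 1.46 cm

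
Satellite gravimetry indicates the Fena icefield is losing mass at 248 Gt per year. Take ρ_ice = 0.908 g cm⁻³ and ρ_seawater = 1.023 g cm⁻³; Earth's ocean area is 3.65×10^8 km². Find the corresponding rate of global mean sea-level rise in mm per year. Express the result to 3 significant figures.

ρ_w = 1.023 g cm⁻³ = 1023 kg m⁻³. Annual water volume added = 248 Gt / ρ_w = 2.480×10^14 kg / 1023 kg m⁻³ = 2.424×10^11 m³.
Δh per year = 2.424×10^11 / 3.65×10^14 = 6.64×10^-4 m = 0.664 mm.

≈ 0.664 mm/yr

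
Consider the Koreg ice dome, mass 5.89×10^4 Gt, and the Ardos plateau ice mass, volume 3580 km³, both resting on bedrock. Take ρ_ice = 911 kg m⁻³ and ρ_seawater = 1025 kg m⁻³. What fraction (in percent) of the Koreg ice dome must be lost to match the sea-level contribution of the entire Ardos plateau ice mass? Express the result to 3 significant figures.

≈ 5.54 %

Equal sea-level rise means equal mass of meltwater, i.e. equal mass of ice lost.
Ice mass of Ardos: 3.261×10^15 kg; ice mass of Koreg: 5.890×10^16 kg.
Fraction required = 3.261×10^15 / 5.890×10^16 = 0.0554 → 5.54 %.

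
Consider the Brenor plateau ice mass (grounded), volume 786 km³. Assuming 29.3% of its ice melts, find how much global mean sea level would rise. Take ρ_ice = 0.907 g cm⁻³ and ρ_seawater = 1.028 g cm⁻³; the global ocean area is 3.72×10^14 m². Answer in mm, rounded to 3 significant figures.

Brenor: 0.293 × 786 km³ × (907/1028) = 203.2 km³ of water.
Spread over 3.72×10^14 m² of ocean, Δh = 2.032×10^11 / 3.72×10^14 = 5.46×10^-4 m = 0.546 mm.

≈ 0.546 mm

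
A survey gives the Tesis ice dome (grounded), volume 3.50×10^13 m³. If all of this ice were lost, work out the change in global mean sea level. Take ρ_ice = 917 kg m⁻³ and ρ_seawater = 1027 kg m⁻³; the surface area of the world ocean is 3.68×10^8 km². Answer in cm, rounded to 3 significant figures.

≈ 8.49 cm

Tesis: 3.50×10^13 m³ × (917/1027) = 3.125×10^13 m³ of water.
Spread over 3.68×10^14 m² of ocean, Δh = 3.125×10^13 / 3.68×10^14 = 0.0849 m = 8.49 cm.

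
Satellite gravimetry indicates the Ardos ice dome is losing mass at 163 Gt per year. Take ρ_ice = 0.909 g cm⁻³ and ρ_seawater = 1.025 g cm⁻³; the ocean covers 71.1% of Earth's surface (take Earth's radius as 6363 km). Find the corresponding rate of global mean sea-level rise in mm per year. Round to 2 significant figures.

≈ 0.44 mm/yr

ρ_w = 1.025 g cm⁻³ = 1025 kg m⁻³. Annual water volume added = 163 Gt / ρ_w = 1.630×10^14 kg / 1025 kg m⁻³ = 1.590×10^11 m³.
Δh per year = 1.590×10^11 / 3.62×10^14 = 4.40×10^-4 m = 0.44 mm.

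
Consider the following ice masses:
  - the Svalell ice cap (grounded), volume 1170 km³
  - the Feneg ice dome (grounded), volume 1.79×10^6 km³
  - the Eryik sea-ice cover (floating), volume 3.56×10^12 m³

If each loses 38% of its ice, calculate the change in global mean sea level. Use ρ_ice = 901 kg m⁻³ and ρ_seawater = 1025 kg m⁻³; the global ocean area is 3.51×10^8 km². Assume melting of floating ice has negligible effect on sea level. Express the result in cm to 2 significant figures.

Svalell: 0.38 × 1170 km³ × (901/1025) = 390.8 km³ of water.
Feneg: 0.38 × 1.79×10^6 km³ × (901/1025) = 5.979×10^5 km³ of water.
The Eryik sea-ice cover is floating and already displaces its own weight of water, so its melt adds essentially nothing to sea level.
Total added water ≈ 5.983×10^14 m³ over 3.51×10^14 m² → Δh = 1.70 m = 170 cm.

≈ 170 cm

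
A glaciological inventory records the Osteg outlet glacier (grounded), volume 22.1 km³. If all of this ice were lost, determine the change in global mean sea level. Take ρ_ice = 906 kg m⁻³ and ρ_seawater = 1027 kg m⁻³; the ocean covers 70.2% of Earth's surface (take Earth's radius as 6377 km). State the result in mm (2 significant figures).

≈ 0.054 mm

Osteg: 22.1 km³ × (906/1027) = 19.50 km³ of water.
Spread over 3.59×10^14 m² of ocean, Δh = 1.950×10^10 / 3.59×10^14 = 5.43×10^-5 m = 0.054 mm.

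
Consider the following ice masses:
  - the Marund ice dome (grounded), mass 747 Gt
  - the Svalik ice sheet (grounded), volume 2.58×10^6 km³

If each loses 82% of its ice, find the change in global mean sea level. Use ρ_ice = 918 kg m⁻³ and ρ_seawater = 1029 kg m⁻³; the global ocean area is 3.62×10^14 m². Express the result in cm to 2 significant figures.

Marund: 0.82 × 747 Gt = 6.125×10^14 kg; dividing by ρ_w = 1029 kg m⁻³ gives 5.953×10^11 m³ of water.
Svalik: 0.82 × 2.58×10^6 km³ × (918/1029) = 1.887×10^6 km³ of water.
Total added water ≈ 1.888×10^15 m³ over 3.62×10^14 m² → Δh = 5.22 m = 520 cm.

≈ 520 cm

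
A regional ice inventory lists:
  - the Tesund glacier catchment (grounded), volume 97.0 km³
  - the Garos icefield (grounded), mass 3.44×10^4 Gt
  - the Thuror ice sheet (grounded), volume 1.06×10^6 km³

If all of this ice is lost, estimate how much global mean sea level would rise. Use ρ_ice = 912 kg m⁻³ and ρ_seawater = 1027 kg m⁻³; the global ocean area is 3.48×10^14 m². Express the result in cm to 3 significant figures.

Tesund: 97.0 km³ × (912/1027) = 86.14 km³ of water.
Garos: 3.44×10^4 Gt = 3.440×10^16 kg; dividing by ρ_w = 1027 kg m⁻³ gives 3.350×10^13 m³ of water.
Thuror: 1.06×10^6 km³ × (912/1027) = 9.413×10^5 km³ of water.
Total added water ≈ 9.749×10^14 m³ over 3.48×10^14 m² → Δh = 2.80 m = 280 cm.

≈ 280 cm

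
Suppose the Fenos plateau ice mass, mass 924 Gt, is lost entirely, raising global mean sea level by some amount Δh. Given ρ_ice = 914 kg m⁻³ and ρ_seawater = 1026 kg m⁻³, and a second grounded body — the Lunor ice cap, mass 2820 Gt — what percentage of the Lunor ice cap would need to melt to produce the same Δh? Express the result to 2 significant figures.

Equal sea-level rise means equal mass of meltwater, i.e. equal mass of ice lost.
Ice mass of Fenos: 9.240×10^14 kg; ice mass of Lunor: 2.820×10^15 kg.
Fraction required = 9.240×10^14 / 2.820×10^15 = 0.328 → 33 %.

≈ 33 %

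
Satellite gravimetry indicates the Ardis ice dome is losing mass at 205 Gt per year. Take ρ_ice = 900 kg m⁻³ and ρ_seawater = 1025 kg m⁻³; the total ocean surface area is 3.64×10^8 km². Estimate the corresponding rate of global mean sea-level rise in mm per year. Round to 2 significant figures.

ρ_w = 1025 kg m⁻³. Annual water volume added = 205 Gt / ρ_w = 2.050×10^14 kg / 1025 kg m⁻³ = 2.000×10^11 m³.
Δh per year = 2.000×10^11 / 3.64×10^14 = 5.49×10^-4 m = 0.55 mm.

≈ 0.55 mm/yr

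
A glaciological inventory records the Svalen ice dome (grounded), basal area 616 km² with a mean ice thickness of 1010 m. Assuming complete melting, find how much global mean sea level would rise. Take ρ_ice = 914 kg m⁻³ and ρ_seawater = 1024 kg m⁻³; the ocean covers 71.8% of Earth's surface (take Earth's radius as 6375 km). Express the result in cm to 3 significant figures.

Svalen: ice volume = 616 km² × 1010 m = 622.2 km³; 622.2 × (914/1024) = 555.3 km³ of water.
Spread over 3.67×10^14 m² of ocean, Δh = 5.553×10^11 / 3.67×10^14 = 1.51×10^-3 m = 0.151 cm.

≈ 0.151 cm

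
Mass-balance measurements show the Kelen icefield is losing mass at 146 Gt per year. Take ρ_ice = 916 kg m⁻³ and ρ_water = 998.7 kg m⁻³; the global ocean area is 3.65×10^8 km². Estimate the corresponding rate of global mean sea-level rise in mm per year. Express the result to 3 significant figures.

ρ_w = 998.7 kg m⁻³. Annual water volume added = 146 Gt / ρ_w = 1.460×10^14 kg / 998.7 kg m⁻³ = 1.462×10^11 m³.
Δh per year = 1.462×10^11 / 3.65×10^14 = 4.01×10^-4 m = 0.401 mm.

≈ 0.401 mm/yr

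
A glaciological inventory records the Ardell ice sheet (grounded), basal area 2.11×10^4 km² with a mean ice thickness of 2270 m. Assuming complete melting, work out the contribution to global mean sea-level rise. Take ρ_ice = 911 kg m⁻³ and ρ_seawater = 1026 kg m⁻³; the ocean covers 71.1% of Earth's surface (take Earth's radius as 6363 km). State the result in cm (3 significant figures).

≈ 11.8 cm

Ardell: ice volume = 2.11×10^4 km² × 2270 m = 4.790×10^4 km³; 4.790×10^4 × (911/1026) = 4.253×10^4 km³ of water.
Spread over 3.62×10^14 m² of ocean, Δh = 4.253×10^13 / 3.62×10^14 = 0.118 m = 11.8 cm.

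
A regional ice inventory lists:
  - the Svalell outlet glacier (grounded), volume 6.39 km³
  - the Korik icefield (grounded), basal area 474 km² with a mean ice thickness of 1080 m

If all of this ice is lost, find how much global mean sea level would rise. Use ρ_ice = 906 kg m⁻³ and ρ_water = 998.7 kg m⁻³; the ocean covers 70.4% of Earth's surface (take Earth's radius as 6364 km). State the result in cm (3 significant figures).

Svalell: 6.39 km³ × (906/998.7) = 5.797 km³ of water.
Korik: ice volume = 474 km² × 1080 m = 511.9 km³; 511.9 × (906/998.7) = 464.4 km³ of water.
Total added water ≈ 4.702×10^11 m³ over 3.58×10^14 m² → Δh = 1.31×10^-3 m = 0.131 cm.

≈ 0.131 cm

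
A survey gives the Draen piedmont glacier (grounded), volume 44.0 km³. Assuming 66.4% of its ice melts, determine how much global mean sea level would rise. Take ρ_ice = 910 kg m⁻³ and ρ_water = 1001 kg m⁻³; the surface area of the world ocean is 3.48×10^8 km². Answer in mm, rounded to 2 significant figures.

Draen: 0.664 × 44.0 km³ × (910/1001) = 26.56 km³ of water.
Spread over 3.48×10^14 m² of ocean, Δh = 2.656×10^10 / 3.48×10^14 = 7.63×10^-5 m = 0.076 mm.

≈ 0.076 mm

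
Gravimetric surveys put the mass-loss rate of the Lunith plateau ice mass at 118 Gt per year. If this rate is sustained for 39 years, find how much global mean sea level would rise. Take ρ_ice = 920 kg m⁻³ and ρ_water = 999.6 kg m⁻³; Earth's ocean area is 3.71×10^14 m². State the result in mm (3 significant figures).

≈ 12.4 mm

Total mass lost = 118 Gt/yr × 39 yr = 4602 Gt = 4.602×10^15 kg.
ρ_w = 999.6 kg m⁻³, so water volume = 4.602×10^15 / 999.6 = 4.604×10^12 m³.
Δh = 4.604×10^12 / 3.71×10^14 = 0.0124 m = 12.4 mm.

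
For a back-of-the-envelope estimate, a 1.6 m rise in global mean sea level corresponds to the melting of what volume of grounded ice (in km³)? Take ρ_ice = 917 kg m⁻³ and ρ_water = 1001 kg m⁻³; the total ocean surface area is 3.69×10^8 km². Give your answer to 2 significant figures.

≈ 6.4×10^5 km³

Required water volume = Δh × A = 1.6 m × 3.69×10^14 m² = 5.904×10^14 m³ = 5.904×10^5 km³.
Ice volume = water volume × ρ_w/ρ_ice = 5.904×10^5 × 1001/917 = 6.4×10^5 km³.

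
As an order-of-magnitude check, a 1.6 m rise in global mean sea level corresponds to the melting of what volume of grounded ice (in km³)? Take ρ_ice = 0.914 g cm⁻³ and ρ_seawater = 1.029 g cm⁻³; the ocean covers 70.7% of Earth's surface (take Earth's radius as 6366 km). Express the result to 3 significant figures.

≈ 6.49×10^5 km³

Required water volume = Δh × A = 1.6 m × 3.60×10^14 m² = 5.761×10^14 m³ = 5.761×10^5 km³.
Ice volume = water volume × ρ_w/ρ_ice = 5.761×10^5 × 1029/914 = 6.49×10^5 km³.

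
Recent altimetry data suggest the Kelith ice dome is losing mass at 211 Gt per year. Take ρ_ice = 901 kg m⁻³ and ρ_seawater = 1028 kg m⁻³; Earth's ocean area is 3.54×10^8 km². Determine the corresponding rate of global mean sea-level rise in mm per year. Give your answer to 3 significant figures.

≈ 0.580 mm/yr

ρ_w = 1028 kg m⁻³. Annual water volume added = 211 Gt / ρ_w = 2.110×10^14 kg / 1028 kg m⁻³ = 2.053×10^11 m³.
Δh per year = 2.053×10^11 / 3.54×10^14 = 5.80×10^-4 m = 0.580 mm.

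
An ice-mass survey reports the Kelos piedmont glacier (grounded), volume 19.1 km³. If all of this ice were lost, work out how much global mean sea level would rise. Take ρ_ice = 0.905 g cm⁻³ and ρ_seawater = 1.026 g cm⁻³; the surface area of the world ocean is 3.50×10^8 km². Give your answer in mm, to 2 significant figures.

≈ 0.048 mm

Kelos: 19.1 km³ × (905/1026) = 16.85 km³ of water.
Spread over 3.50×10^14 m² of ocean, Δh = 1.685×10^10 / 3.50×10^14 = 4.81×10^-5 m = 0.048 mm.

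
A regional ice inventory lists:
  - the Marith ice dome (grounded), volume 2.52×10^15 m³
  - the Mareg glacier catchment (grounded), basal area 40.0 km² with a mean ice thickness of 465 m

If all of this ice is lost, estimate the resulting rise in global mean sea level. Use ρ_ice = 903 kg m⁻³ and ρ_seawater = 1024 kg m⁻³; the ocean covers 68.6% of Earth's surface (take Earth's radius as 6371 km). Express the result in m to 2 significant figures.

Marith: 2.52×10^15 m³ × (903/1024) = 2.222×10^15 m³ of water.
Mareg: ice volume = 40.0 km² × 465 m = 18.60 km³; 18.60 × (903/1024) = 16.40 km³ of water.
Total added water ≈ 2.222×10^15 m³ over 3.50×10^14 m² → Δh = 6.35 m.

≈ 6.4 m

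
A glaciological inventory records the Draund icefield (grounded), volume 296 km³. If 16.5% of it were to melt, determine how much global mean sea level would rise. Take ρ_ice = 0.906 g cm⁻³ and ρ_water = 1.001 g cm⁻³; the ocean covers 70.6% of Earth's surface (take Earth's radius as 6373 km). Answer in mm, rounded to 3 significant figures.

≈ 0.123 mm

Draund: 0.165 × 296 km³ × (906/1001) = 44.20 km³ of water.
Spread over 3.60×10^14 m² of ocean, Δh = 4.420×10^10 / 3.60×10^14 = 1.23×10^-4 m = 0.123 mm.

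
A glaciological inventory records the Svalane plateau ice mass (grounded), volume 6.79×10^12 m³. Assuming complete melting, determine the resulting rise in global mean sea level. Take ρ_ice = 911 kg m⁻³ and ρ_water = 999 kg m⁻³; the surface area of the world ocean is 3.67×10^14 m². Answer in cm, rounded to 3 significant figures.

≈ 1.69 cm

Svalane: 6.79×10^12 m³ × (911/999) = 6.192×10^12 m³ of water.
Spread over 3.67×10^14 m² of ocean, Δh = 6.192×10^12 / 3.67×10^14 = 0.0169 m = 1.69 cm.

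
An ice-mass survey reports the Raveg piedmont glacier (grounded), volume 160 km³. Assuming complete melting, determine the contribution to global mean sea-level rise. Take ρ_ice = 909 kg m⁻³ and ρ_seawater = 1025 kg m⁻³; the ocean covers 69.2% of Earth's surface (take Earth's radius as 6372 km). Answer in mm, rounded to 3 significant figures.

≈ 0.402 mm

Raveg: 160 km³ × (909/1025) = 141.9 km³ of water.
Spread over 3.53×10^14 m² of ocean, Δh = 1.419×10^11 / 3.53×10^14 = 4.02×10^-4 m = 0.402 mm.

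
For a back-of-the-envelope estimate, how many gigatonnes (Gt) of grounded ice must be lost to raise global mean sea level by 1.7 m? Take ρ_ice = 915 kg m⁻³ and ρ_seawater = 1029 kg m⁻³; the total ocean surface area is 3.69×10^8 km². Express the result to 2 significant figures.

Required water volume = Δh × A = 1.7 m × 3.69×10^14 m² = 6.273×10^14 m³.
ρ_w = 1029 kg m⁻³, so the mass of water = 6.273×10^14 m³ × 1029 kg m⁻³ = 6.455×10^17 kg = 6.5×10^5 Gt (and the same mass of ice, by conservation).

≈ 6.5×10^5 Gt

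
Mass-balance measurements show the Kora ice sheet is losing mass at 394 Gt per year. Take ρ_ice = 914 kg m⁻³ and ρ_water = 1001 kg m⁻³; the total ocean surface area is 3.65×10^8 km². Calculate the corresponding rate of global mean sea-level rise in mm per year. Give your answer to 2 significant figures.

≈ 1.1 mm/yr

ρ_w = 1001 kg m⁻³. Annual water volume added = 394 Gt / ρ_w = 3.940×10^14 kg / 1001 kg m⁻³ = 3.936×10^11 m³.
Δh per year = 3.936×10^11 / 3.65×10^14 = 1.08×10^-3 m = 1.1 mm.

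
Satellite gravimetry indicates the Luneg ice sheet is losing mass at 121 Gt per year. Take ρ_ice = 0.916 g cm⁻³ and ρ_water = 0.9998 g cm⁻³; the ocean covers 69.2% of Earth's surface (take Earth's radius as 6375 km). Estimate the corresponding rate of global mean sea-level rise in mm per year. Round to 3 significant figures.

≈ 0.342 mm/yr

ρ_w = 0.9998 g cm⁻³ = 999.8 kg m⁻³. Annual water volume added = 121 Gt / ρ_w = 1.210×10^14 kg / 999.8 kg m⁻³ = 1.210×10^11 m³.
Δh per year = 1.210×10^11 / 3.53×10^14 = 3.42×10^-4 m = 0.342 mm.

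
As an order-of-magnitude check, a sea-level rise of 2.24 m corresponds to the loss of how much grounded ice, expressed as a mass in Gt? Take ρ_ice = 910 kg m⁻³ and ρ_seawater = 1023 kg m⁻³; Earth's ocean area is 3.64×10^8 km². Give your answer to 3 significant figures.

≈ 8.34×10^5 Gt

Required water volume = Δh × A = 2.24 m × 3.64×10^14 m² = 8.154×10^14 m³.
ρ_w = 1023 kg m⁻³, so the mass of water = 8.154×10^14 m³ × 1023 kg m⁻³ = 8.341×10^17 kg = 8.34×10^5 Gt (and the same mass of ice, by conservation).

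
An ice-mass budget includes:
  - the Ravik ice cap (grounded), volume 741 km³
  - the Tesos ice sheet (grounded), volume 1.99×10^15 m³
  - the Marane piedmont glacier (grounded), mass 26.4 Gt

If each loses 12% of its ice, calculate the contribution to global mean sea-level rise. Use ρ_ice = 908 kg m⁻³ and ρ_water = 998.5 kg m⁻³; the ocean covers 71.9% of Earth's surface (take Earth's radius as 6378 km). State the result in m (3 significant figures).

Ravik: 0.12 × 741 km³ × (908/998.5) = 80.86 km³ of water.
Tesos: 0.12 × 1.99×10^15 m³ × (908/998.5) = 2.172×10^14 m³ of water.
Marane: 0.12 × 26.4 Gt = 3.168×10^12 kg; dividing by ρ_w = 998.5 kg m⁻³ gives 3.173×10^9 m³ of water.
Total added water ≈ 2.172×10^14 m³ over 3.68×10^14 m² → Δh = 0.591 m.

≈ 0.591 m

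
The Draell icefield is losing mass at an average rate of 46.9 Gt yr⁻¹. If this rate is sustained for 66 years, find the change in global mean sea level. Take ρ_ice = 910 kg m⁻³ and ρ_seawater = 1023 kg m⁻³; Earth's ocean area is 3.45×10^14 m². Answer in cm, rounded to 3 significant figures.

≈ 0.877 cm

Total mass lost = 46.9 Gt/yr × 66 yr = 3095 Gt = 3.095×10^15 kg.
ρ_w = 1023 kg m⁻³, so water volume = 3.095×10^15 / 1023 = 3.026×10^12 m³.
Δh = 3.026×10^12 / 3.45×10^14 = 8.77×10^-3 m = 0.877 cm.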